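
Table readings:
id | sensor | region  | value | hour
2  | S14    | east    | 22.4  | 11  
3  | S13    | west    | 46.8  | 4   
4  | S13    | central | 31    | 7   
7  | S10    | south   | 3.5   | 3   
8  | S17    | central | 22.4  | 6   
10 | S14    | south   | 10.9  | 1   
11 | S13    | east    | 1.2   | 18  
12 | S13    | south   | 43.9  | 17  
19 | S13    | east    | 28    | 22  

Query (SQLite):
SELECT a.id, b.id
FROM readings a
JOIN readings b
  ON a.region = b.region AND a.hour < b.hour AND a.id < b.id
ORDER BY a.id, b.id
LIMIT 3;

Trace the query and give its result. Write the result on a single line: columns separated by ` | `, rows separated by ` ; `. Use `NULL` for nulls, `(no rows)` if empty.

Pairs (a,b) with same region, a.hour < b.hour, a.id < b.id.
region groups: central:{4,8} east:{2,11,19} south:{7,10,12} west:{3}
Ordered by (a.id, b.id); first 3.

2 | 11 ; 2 | 19 ; 7 | 12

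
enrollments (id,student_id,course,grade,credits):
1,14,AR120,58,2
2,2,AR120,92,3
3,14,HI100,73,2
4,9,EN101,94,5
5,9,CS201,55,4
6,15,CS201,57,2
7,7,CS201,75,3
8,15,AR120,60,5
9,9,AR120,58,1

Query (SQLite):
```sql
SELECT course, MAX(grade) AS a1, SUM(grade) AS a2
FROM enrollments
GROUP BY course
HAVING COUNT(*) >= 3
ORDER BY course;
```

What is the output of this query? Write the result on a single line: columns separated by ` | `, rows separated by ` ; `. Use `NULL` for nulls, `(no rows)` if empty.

AR120 | 92 | 268 ; CS201 | 75 | 187

Group enrollments by course.
Per group compute: MAX(grade), SUM(grade).
HAVING: drop groups with fewer than 3 rows.
  AR120: ids {1, 2, 8, 9} → MAX(grade)=92, SUM(grade)=268
  CS201: ids {5, 6, 7} → MAX(grade)=75, SUM(grade)=187
  EN101: ids {4} → MAX(grade)=94, SUM(grade)=94
  HI100: ids {3} → MAX(grade)=73, SUM(grade)=73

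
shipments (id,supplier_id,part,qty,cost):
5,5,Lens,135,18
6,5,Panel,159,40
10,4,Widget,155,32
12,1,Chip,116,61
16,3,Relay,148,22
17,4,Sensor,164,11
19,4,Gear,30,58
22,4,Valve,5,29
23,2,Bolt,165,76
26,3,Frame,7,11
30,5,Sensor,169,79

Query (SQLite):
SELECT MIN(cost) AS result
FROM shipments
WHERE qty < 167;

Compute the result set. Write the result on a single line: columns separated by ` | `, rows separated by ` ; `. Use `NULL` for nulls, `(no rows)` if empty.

11

Rows where qty < 167 → cost values: [18, 40, 32, 61, 22, 11, 58, 29, 76, 11].
MIN of non-NULL values = 11.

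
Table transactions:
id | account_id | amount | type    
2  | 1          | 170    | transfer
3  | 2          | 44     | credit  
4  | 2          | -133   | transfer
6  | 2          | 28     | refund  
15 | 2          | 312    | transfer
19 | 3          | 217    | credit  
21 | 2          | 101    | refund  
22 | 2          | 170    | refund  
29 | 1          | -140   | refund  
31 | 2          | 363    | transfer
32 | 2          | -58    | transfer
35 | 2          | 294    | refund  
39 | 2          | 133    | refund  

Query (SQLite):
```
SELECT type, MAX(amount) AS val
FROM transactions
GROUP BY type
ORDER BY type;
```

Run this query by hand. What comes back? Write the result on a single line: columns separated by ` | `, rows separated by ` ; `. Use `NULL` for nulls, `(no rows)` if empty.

credit | 217 ; refund | 294 ; transfer | 363

Partition transactions by type; compute MAX(amount) within each group.
  credit: ids {3, 19} → MAX(amount)=217
  refund: ids {6, 21, 22, 29, 35, 39} → MAX(amount)=294
  transfer: ids {2, 4, 15, 31, 32} → MAX(amount)=363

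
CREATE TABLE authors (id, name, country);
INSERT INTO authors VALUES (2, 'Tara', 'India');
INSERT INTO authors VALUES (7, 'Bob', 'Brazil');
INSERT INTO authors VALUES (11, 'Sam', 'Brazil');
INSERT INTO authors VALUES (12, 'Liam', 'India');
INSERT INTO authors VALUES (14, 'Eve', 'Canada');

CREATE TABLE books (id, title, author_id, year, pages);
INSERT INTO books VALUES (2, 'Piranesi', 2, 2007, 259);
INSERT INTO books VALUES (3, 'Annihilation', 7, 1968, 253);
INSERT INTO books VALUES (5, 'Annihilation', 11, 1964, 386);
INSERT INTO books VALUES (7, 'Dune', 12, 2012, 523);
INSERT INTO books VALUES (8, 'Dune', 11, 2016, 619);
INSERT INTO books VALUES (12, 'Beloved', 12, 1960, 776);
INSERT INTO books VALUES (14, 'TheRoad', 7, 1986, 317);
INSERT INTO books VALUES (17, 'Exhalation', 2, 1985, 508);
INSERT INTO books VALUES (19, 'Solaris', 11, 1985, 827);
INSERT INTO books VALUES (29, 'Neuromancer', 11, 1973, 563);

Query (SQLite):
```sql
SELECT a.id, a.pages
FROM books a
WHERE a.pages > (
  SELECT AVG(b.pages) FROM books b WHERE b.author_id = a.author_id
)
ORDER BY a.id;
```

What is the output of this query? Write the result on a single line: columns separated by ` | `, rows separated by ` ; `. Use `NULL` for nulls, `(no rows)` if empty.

8 | 619 ; 12 | 776 ; 14 | 317 ; 17 | 508 ; 19 | 827

For each books row a, compute AVG(pages) over rows sharing a.author_id.
Keep row a if a.pages > that per-group AVG.
  author_id=2: AVG(pages) = 383.5
  author_id=7: AVG(pages) = 285.0
  author_id=11: AVG(pages) = 598.75
  author_id=12: AVG(pages) = 649.5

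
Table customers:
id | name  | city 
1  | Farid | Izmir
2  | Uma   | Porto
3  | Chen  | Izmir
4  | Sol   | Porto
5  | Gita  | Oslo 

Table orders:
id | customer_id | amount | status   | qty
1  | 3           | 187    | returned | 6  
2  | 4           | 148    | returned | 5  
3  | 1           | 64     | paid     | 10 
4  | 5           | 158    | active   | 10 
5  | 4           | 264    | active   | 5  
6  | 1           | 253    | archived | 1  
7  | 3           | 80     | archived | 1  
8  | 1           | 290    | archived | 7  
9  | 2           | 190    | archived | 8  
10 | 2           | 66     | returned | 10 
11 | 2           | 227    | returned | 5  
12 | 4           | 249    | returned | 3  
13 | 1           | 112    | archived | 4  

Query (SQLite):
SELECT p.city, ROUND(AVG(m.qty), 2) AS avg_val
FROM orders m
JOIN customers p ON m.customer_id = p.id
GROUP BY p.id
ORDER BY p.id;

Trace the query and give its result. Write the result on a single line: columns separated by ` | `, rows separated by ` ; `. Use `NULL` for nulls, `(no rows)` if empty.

Izmir | 5.5 ; Porto | 7.67 ; Izmir | 3.5 ; Porto | 4.33 ; Oslo | 10

Join each orders row to its customers via customer_id.
Group joined rows by customers.id; compute ROUND(AVG(m.qty), 2) per group.
  1: ids {3, 6, 8, 13} → ROUND(AVG(m.qty), 2)=5.5
  2: ids {9, 10, 11} → ROUND(AVG(m.qty), 2)=7.67
  3: ids {1, 7} → ROUND(AVG(m.qty), 2)=3.5
  4: ids {2, 5, 12} → ROUND(AVG(m.qty), 2)=4.33
  5: ids {4} → ROUND(AVG(m.qty), 2)=10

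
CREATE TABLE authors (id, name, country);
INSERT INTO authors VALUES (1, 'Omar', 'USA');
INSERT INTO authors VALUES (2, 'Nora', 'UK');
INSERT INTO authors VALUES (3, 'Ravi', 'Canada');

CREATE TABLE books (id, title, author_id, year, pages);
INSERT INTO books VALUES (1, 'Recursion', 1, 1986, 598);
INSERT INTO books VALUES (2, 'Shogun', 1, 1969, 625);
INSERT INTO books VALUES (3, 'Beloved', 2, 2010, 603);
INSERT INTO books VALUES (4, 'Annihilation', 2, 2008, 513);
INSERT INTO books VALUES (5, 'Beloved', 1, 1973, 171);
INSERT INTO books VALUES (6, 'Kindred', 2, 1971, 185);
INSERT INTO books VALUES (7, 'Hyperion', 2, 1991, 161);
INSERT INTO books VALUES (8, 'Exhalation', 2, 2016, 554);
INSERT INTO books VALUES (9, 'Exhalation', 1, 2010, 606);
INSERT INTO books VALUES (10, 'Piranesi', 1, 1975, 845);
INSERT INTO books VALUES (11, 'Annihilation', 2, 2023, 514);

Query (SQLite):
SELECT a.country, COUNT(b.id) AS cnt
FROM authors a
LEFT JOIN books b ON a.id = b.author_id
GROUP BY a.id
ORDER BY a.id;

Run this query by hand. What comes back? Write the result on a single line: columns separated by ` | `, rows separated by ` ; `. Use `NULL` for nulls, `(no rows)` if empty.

USA | 5 ; UK | 6 ; Canada | 0

LEFT JOIN keeps every authors row; unmatched ones get NULL for books columns.
Group by authors.id and compute COUNT(b.id). COUNT(col) of an all-NULL group is 0.
  1: ids {1, 2, 5, 9, 10} → COUNT(b.id)=5
  2: ids {3, 4, 6, 7, 8, 11} → COUNT(b.id)=6
  3: ids {—} → COUNT(b.id)=0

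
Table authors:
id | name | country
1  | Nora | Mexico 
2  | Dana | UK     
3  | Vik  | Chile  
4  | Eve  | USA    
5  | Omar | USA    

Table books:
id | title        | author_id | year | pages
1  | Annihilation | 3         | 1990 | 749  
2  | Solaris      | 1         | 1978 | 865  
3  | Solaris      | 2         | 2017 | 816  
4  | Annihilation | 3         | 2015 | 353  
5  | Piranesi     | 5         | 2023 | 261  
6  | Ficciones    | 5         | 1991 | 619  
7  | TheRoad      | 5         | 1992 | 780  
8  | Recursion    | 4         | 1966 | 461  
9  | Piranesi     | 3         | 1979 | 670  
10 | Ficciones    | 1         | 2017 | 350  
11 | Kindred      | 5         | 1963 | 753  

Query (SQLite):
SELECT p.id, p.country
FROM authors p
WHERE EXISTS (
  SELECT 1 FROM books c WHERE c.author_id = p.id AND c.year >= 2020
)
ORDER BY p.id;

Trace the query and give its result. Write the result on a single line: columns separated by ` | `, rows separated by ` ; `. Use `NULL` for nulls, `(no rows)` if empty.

5 | USA

For each authors row, check whether any books with matching author_id has year >= 2020.
Keep rows where that is true.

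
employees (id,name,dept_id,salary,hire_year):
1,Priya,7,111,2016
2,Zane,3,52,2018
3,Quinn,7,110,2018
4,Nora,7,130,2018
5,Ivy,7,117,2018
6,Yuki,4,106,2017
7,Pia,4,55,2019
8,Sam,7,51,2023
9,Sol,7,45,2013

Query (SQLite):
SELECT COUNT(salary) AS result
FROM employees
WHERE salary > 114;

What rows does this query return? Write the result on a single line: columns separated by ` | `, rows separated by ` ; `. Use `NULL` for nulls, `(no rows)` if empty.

Rows where salary > 114 → salary values: [130, 117].
COUNT(salary) counts non-NULL values → 2.

2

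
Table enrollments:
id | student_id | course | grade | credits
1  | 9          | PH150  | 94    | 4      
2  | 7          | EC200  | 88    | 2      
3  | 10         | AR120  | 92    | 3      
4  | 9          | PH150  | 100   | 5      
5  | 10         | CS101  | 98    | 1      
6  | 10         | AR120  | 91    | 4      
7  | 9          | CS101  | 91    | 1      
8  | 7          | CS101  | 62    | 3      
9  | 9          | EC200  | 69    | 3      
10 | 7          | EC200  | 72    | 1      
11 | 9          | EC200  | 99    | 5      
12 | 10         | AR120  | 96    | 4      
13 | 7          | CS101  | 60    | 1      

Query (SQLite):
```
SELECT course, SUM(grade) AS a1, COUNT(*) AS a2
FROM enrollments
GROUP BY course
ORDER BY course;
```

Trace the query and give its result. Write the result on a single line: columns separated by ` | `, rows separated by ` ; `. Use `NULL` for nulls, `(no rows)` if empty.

Group enrollments by course.
Per group compute: SUM(grade), COUNT(*).
  AR120: ids {3, 6, 12} → SUM(grade)=279, COUNT(*)=3
  CS101: ids {5, 7, 8, 13} → SUM(grade)=311, COUNT(*)=4
  EC200: ids {2, 9, 10, 11} → SUM(grade)=328, COUNT(*)=4
  PH150: ids {1, 4} → SUM(grade)=194, COUNT(*)=2

AR120 | 279 | 3 ; CS101 | 311 | 4 ; EC200 | 328 | 4 ; PH150 | 194 | 2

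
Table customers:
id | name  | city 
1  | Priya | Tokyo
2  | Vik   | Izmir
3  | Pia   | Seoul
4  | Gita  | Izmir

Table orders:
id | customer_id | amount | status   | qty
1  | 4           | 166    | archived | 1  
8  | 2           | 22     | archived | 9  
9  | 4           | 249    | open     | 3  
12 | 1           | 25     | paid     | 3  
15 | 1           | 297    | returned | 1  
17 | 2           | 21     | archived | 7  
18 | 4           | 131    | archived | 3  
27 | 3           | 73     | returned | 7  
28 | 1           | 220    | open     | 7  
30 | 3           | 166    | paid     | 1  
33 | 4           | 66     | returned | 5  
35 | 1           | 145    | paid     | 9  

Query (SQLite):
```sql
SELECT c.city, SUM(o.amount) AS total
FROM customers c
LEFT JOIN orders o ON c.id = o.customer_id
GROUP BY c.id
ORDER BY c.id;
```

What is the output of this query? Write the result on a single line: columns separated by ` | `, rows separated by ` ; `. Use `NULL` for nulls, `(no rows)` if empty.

Tokyo | 687 ; Izmir | 43 ; Seoul | 239 ; Izmir | 612

LEFT JOIN keeps every customers row; unmatched ones get NULL for orders columns.
Group by customers.id and compute SUM(o.amount). SUM over an all-NULL group is NULL.
  1: ids {12, 15, 28, 35} → SUM(o.amount)=687
  2: ids {8, 17} → SUM(o.amount)=43
  3: ids {27, 30} → SUM(o.amount)=239
  4: ids {1, 9, 18, 33} → SUM(o.amount)=612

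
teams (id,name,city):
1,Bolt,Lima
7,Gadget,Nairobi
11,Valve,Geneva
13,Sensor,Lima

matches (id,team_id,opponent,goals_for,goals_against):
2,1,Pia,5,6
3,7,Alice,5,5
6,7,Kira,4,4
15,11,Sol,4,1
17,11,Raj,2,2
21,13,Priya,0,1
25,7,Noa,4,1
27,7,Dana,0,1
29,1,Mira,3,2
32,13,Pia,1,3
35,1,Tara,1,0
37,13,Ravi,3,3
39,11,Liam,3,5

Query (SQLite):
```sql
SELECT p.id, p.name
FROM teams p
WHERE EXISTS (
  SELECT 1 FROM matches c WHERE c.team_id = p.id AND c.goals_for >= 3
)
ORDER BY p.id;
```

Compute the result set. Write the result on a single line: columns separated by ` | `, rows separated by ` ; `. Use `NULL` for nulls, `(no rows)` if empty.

For each teams row, check whether any matches with matching team_id has goals_for >= 3.
Keep rows where that is true.

1 | Bolt ; 7 | Gadget ; 11 | Valve ; 13 | Sensor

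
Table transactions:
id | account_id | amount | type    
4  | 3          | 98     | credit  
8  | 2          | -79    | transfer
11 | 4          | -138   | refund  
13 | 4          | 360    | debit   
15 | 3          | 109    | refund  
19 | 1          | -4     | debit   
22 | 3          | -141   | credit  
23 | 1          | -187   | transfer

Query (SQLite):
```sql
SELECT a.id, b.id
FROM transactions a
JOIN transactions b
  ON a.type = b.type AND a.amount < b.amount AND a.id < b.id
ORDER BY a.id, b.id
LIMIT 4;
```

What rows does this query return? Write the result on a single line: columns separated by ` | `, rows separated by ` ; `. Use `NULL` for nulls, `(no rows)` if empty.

11 | 15

Pairs (a,b) with same type, a.amount < b.amount, a.id < b.id.
type groups: credit:{4,22} debit:{13,19} refund:{11,15} transfer:{8,23}
Ordered by (a.id, b.id); first 4.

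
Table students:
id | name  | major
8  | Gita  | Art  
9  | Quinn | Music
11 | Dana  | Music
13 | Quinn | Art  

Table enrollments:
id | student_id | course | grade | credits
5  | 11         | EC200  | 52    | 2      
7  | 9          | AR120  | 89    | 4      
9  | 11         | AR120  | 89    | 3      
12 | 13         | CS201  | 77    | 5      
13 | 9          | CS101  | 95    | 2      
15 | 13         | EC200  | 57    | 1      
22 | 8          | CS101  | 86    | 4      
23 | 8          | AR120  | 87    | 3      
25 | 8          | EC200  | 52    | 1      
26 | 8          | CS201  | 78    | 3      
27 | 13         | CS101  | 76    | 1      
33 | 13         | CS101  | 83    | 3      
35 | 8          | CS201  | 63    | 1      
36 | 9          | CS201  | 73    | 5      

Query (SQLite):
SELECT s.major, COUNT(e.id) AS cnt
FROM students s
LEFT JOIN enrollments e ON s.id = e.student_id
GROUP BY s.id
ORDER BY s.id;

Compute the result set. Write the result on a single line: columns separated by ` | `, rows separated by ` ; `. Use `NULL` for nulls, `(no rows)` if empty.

Art | 5 ; Music | 3 ; Music | 2 ; Art | 4

LEFT JOIN keeps every students row; unmatched ones get NULL for enrollments columns.
Group by students.id and compute COUNT(e.id). COUNT(col) of an all-NULL group is 0.
  8: ids {22, 23, 25, 26, 35} → COUNT(e.id)=5
  9: ids {7, 13, 36} → COUNT(e.id)=3
  11: ids {5, 9} → COUNT(e.id)=2
  13: ids {12, 15, 27, 33} → COUNT(e.id)=4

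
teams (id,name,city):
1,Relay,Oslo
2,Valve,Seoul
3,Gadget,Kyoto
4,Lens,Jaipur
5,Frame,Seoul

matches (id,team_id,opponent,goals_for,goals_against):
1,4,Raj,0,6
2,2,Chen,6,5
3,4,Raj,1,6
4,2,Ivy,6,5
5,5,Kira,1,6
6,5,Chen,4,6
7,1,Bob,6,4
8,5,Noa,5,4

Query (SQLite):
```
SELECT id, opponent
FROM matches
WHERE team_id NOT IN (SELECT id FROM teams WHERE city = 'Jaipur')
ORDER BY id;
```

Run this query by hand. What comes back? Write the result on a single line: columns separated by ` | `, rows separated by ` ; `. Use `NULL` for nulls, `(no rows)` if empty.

2 | Chen ; 4 | Ivy ; 5 | Kira ; 6 | Chen ; 7 | Bob ; 8 | Noa

Inner query: teams.id where city = 'Jaipur'.
Outer: keep matches rows whose team_id is not in that set.
Inner query → {4}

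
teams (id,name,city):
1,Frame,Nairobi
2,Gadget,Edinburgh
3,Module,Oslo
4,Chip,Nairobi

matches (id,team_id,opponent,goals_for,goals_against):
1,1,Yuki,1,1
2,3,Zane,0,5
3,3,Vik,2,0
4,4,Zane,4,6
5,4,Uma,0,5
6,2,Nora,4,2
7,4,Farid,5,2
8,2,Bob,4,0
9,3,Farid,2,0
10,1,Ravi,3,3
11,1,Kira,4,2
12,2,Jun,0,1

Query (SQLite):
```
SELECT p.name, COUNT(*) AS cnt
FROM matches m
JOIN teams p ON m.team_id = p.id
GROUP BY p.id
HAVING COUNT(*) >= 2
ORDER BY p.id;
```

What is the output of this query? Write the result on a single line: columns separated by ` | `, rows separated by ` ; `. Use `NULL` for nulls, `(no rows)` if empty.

Join each matches row to its teams via team_id.
Group joined rows by teams.id; compute COUNT(*) per group.
HAVING: keep groups with count ≥ 2.
  1: ids {1, 10, 11} → COUNT(*)=3
  2: ids {6, 8, 12} → COUNT(*)=3
  3: ids {2, 3, 9} → COUNT(*)=3
  4: ids {4, 5, 7} → COUNT(*)=3

Frame | 3 ; Gadget | 3 ; Module | 3 ; Chip | 3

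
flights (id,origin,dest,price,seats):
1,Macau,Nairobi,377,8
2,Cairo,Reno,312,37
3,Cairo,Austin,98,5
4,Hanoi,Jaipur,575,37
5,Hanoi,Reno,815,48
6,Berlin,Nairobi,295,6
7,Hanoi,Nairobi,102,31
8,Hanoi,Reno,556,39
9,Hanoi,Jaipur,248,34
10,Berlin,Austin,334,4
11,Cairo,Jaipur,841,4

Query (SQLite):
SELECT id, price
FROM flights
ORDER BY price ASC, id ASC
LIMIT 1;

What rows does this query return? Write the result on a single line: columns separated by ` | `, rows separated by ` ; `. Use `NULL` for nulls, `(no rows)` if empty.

Sort by price asc, tiebreak id asc: (98, id=3), (102, id=7), (248, id=9), (295, id=6) …. Take first 1.

3 | 98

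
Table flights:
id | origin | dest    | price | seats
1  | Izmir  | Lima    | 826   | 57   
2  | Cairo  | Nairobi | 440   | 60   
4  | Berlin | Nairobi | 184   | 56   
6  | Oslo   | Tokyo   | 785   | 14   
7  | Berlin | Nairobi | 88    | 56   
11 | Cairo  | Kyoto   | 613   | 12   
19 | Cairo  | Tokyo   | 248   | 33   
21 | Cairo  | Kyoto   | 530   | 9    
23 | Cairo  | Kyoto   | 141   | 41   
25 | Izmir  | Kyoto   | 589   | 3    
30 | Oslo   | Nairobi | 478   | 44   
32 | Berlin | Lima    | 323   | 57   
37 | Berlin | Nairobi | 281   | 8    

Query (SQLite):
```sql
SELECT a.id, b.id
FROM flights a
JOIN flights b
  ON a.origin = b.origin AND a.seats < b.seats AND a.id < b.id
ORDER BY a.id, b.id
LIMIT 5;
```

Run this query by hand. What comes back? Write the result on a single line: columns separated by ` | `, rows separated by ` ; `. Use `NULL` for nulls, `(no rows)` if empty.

Pairs (a,b) with same origin, a.seats < b.seats, a.id < b.id.
origin groups: Berlin:{4,7,32,37} Cairo:{2,11,19,21,23} Izmir:{1,25} Oslo:{6,30}
Ordered by (a.id, b.id); first 5.

4 | 32 ; 6 | 30 ; 7 | 32 ; 11 | 19 ; 11 | 23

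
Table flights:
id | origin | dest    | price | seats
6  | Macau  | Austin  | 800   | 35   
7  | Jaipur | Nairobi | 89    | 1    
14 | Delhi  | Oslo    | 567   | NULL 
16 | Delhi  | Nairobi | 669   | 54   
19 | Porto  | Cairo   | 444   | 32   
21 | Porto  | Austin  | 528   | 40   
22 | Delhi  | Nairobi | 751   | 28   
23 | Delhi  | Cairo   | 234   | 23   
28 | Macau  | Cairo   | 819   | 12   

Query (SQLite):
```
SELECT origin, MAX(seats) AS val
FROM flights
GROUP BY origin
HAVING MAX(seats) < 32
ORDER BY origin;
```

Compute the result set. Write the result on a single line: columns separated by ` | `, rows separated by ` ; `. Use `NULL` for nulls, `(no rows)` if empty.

Jaipur | 1

Partition flights by origin; compute MAX(seats) within each group.
HAVING: keep groups where MAX(seats) < 32.
  Delhi: ids {14, 16, 22, 23} → MAX(seats)=54
  Jaipur: ids {7} → MAX(seats)=1
  Macau: ids {6, 28} → MAX(seats)=35
  Porto: ids {19, 21} → MAX(seats)=40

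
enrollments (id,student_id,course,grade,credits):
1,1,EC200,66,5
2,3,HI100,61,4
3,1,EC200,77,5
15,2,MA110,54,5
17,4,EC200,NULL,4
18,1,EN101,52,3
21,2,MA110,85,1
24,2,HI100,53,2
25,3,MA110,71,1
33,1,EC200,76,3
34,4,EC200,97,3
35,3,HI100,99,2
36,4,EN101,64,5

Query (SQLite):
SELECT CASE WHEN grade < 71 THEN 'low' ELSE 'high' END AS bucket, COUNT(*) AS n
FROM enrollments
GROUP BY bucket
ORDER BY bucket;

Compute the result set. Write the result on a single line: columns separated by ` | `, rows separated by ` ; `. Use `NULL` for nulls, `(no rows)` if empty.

high | 7 ; low | 6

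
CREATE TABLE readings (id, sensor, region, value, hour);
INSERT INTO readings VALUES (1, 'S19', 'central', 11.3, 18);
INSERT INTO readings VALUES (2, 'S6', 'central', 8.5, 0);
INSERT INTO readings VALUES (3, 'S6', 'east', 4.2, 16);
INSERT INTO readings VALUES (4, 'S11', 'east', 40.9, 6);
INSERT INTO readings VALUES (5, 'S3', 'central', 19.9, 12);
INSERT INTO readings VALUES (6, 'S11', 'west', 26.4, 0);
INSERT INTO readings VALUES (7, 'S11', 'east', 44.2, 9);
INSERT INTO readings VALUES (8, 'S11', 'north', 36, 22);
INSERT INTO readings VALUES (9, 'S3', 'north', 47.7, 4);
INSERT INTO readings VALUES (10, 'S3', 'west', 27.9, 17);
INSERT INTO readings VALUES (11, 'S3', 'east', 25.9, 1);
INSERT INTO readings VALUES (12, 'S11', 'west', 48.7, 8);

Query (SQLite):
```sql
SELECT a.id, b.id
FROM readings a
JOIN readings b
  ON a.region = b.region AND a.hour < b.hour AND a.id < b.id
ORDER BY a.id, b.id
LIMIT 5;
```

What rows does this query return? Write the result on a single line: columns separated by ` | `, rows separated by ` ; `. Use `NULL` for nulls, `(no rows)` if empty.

2 | 5 ; 4 | 7 ; 6 | 10 ; 6 | 12

Pairs (a,b) with same region, a.hour < b.hour, a.id < b.id.
region groups: central:{1,2,5} east:{3,4,7,11} north:{8,9} west:{6,10,12}
Ordered by (a.id, b.id); first 5.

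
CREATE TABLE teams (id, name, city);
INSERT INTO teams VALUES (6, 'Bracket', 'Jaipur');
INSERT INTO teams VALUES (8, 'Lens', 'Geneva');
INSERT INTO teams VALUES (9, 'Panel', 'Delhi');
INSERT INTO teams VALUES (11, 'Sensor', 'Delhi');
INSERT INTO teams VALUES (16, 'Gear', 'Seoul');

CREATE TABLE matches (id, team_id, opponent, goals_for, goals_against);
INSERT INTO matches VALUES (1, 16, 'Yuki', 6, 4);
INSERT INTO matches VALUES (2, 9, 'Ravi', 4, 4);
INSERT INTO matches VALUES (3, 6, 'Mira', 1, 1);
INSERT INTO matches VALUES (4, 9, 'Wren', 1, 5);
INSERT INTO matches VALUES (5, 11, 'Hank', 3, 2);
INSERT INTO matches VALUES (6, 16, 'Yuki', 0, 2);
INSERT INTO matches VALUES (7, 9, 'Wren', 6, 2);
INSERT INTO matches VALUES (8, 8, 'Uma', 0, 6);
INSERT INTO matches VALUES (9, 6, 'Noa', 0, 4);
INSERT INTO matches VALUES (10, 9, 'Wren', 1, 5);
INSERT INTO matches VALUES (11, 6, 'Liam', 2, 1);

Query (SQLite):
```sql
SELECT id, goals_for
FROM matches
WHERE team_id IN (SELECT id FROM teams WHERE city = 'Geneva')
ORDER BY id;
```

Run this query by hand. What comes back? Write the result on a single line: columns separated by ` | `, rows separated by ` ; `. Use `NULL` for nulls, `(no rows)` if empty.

Inner query: teams.id where city = 'Geneva'.
Outer: keep matches rows whose team_id is in that set.
Inner query → {8}

8 | 0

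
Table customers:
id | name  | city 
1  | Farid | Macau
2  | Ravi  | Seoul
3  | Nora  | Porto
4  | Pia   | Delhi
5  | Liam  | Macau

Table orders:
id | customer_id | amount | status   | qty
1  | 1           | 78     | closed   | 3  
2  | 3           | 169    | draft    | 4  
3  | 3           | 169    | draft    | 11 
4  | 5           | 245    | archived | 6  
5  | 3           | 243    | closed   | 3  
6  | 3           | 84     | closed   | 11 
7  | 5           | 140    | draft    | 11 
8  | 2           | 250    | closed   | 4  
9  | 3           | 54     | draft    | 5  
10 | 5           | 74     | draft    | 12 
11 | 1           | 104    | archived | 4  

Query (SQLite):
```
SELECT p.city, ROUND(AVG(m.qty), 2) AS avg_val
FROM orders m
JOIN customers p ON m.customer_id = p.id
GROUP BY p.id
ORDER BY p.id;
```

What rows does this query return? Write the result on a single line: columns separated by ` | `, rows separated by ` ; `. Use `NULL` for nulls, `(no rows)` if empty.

Macau | 3.5 ; Seoul | 4 ; Porto | 6.8 ; Macau | 9.67

Join each orders row to its customers via customer_id.
Group joined rows by customers.id; compute ROUND(AVG(m.qty), 2) per group.
  1: ids {1, 11} → ROUND(AVG(m.qty), 2)=3.5
  2: ids {8} → ROUND(AVG(m.qty), 2)=4
  3: ids {2, 3, 5, 6, 9} → ROUND(AVG(m.qty), 2)=6.8
  5: ids {4, 7, 10} → ROUND(AVG(m.qty), 2)=9.67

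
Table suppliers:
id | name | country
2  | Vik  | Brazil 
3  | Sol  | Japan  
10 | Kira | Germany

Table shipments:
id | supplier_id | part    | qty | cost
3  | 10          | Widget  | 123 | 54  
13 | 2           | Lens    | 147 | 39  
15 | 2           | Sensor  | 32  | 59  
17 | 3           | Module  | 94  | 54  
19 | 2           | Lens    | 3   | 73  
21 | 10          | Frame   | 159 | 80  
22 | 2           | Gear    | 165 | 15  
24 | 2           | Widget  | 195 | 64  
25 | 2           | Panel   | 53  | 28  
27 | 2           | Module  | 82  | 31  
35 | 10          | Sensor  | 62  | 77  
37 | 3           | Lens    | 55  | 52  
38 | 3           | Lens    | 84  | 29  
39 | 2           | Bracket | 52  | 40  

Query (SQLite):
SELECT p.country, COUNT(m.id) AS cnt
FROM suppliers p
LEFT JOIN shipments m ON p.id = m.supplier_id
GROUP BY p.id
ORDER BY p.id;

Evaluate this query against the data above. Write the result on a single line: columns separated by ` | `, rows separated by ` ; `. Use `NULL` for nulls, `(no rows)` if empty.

LEFT JOIN keeps every suppliers row; unmatched ones get NULL for shipments columns.
Group by suppliers.id and compute COUNT(m.id). COUNT(col) of an all-NULL group is 0.
  2: ids {13, 15, 19, 22, 24, 25, 27, 39} → COUNT(m.id)=8
  3: ids {17, 37, 38} → COUNT(m.id)=3
  10: ids {3, 21, 35} → COUNT(m.id)=3

Brazil | 8 ; Japan | 3 ; Germany | 3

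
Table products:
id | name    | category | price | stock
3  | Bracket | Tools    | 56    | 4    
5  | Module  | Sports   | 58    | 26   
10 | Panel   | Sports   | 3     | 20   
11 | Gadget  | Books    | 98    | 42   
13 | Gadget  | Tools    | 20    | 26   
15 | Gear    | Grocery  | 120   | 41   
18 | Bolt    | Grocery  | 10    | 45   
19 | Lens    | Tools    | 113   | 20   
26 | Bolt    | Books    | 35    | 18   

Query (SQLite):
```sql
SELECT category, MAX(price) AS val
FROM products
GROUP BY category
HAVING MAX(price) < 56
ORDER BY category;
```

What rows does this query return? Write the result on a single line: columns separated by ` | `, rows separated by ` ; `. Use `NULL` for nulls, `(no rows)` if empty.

(no rows)

Partition products by category; compute MAX(price) within each group.
HAVING: keep groups where MAX(price) < 56.
  Books: ids {11, 26} → MAX(price)=98
  Grocery: ids {15, 18} → MAX(price)=120
  Sports: ids {5, 10} → MAX(price)=58
  Tools: ids {3, 13, 19} → MAX(price)=113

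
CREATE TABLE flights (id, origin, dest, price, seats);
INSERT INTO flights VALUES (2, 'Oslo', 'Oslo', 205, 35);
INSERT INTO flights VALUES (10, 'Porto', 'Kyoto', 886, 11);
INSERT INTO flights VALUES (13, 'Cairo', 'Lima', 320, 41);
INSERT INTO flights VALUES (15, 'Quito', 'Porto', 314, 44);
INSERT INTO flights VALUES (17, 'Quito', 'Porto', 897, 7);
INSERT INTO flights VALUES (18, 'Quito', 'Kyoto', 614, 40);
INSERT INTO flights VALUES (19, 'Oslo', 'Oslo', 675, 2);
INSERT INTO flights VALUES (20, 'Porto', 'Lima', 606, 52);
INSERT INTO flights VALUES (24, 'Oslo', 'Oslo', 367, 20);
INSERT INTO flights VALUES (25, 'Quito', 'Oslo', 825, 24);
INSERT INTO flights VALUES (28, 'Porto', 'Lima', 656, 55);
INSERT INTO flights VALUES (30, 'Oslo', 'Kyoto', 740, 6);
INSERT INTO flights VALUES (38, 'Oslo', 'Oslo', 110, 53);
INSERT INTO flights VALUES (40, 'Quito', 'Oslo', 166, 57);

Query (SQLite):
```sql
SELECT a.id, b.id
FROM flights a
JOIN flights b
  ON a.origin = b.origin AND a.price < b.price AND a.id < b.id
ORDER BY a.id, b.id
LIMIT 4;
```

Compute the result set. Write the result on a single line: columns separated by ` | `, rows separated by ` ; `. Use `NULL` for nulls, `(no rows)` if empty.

2 | 19 ; 2 | 24 ; 2 | 30 ; 15 | 17

Pairs (a,b) with same origin, a.price < b.price, a.id < b.id.
origin groups: Cairo:{13} Oslo:{2,19,24,30,38} Porto:{10,20,28} Quito:{15,17,18,25,40}
Ordered by (a.id, b.id); first 4.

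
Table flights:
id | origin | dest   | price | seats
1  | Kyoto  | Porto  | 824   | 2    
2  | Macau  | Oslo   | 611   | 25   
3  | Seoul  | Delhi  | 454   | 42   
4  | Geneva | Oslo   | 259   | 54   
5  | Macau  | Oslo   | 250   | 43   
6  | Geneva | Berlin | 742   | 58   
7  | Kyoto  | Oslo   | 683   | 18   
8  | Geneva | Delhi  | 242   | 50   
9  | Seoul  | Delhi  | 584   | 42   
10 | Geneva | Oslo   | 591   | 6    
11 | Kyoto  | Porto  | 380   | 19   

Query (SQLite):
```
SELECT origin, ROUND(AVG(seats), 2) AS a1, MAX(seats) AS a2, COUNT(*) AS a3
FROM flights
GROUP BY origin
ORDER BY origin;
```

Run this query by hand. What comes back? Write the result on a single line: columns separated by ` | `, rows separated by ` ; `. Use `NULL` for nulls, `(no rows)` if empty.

Geneva | 42 | 58 | 4 ; Kyoto | 13 | 19 | 3 ; Macau | 34 | 43 | 2 ; Seoul | 42 | 42 | 2

Group flights by origin.
Per group compute: ROUND(AVG(seats), 2), MAX(seats), COUNT(*).
  Geneva: ids {4, 6, 8, 10} → ROUND(AVG(seats), 2)=42, MAX(seats)=58, COUNT(*)=4
  Kyoto: ids {1, 7, 11} → ROUND(AVG(seats), 2)=13, MAX(seats)=19, COUNT(*)=3
  Macau: ids {2, 5} → ROUND(AVG(seats), 2)=34, MAX(seats)=43, COUNT(*)=2
  Seoul: ids {3, 9} → ROUND(AVG(seats), 2)=42, MAX(seats)=42, COUNT(*)=2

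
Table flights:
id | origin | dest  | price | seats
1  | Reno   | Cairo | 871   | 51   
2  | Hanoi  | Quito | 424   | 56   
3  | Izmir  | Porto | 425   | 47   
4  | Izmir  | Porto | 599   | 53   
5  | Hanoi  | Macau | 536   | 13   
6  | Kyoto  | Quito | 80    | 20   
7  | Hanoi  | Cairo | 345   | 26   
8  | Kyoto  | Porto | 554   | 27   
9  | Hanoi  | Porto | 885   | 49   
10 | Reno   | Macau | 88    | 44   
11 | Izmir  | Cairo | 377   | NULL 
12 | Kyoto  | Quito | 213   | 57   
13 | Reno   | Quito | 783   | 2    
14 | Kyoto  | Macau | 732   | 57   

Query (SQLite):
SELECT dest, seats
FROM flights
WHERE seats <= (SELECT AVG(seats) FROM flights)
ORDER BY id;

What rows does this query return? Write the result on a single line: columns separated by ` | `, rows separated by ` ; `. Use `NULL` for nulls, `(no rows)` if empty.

Scalar subquery: AVG(seats) over all flights rows = 38.615385 (≈; comparison uses full precision).
Keep rows where seats <= that value.

Macau | 13 ; Quito | 20 ; Cairo | 26 ; Porto | 27 ; Quito | 2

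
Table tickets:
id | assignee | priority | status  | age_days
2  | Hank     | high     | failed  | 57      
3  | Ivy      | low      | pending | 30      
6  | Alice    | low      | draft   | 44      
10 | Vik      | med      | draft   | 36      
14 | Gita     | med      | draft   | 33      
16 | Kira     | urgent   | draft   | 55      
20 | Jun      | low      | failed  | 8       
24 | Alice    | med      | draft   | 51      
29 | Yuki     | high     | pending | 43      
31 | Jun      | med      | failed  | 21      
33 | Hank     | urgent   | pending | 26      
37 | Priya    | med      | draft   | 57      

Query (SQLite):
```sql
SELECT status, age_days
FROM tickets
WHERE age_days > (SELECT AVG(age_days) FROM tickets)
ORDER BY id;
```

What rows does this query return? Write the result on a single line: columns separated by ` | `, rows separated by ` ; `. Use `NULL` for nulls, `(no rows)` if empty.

Scalar subquery: AVG(age_days) over all tickets rows = 38.416667 (≈; comparison uses full precision).
Keep rows where age_days > that value.

failed | 57 ; draft | 44 ; draft | 55 ; draft | 51 ; pending | 43 ; draft | 57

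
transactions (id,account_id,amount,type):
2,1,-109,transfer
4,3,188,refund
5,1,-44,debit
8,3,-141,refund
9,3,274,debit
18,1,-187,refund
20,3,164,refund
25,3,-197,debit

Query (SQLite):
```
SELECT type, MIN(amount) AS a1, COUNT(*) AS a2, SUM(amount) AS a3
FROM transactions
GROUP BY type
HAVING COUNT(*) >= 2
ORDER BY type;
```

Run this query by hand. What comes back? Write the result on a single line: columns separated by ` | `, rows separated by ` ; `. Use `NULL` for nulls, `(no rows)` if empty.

debit | -197 | 3 | 33 ; refund | -187 | 4 | 24

Group transactions by type.
Per group compute: MIN(amount), COUNT(*), SUM(amount).
HAVING: drop groups with fewer than 2 rows.
  debit: ids {5, 9, 25} → MIN(amount)=-197, COUNT(*)=3, SUM(amount)=33
  refund: ids {4, 8, 18, 20} → MIN(amount)=-187, COUNT(*)=4, SUM(amount)=24
  transfer: ids {2} → MIN(amount)=-109, COUNT(*)=1, SUM(amount)=-109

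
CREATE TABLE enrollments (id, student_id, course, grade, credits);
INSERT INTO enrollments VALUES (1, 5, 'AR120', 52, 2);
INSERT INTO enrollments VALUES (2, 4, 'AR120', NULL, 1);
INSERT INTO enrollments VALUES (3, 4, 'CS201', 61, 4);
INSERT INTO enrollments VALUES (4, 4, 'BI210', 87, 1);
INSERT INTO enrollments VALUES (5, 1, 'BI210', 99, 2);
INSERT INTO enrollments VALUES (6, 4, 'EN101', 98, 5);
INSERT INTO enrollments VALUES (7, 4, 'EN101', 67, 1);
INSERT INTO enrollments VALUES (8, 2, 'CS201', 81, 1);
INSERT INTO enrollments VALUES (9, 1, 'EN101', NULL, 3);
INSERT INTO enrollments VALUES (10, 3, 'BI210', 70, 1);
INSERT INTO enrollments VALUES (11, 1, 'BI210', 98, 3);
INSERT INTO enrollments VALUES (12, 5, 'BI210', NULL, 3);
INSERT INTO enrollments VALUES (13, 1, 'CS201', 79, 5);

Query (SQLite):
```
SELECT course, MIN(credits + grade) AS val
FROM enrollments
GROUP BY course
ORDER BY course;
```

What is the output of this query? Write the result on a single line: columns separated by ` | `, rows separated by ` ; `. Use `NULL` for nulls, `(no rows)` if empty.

AR120 | 54 ; BI210 | 71 ; CS201 | 65 ; EN101 | 68

For each row compute credits + grade.
Group by course; take MIN of the expression per group.
  AR120: ids {1, 2} → MIN(credits + grade)=54
  BI210: ids {4, 5, 10, 11, 12} → MIN(credits + grade)=71
  CS201: ids {3, 8, 13} → MIN(credits + grade)=65
  EN101: ids {6, 7, 9} → MIN(credits + grade)=68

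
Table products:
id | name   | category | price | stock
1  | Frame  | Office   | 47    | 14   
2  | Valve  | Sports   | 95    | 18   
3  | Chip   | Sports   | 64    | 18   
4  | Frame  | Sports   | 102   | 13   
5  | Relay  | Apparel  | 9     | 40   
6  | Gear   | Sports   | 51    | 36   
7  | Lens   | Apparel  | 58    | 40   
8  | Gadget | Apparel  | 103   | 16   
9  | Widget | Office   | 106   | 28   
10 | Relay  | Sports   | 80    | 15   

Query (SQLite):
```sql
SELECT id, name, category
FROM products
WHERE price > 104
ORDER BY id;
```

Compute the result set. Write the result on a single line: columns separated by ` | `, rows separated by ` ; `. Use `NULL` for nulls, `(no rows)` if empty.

9 | Widget | Office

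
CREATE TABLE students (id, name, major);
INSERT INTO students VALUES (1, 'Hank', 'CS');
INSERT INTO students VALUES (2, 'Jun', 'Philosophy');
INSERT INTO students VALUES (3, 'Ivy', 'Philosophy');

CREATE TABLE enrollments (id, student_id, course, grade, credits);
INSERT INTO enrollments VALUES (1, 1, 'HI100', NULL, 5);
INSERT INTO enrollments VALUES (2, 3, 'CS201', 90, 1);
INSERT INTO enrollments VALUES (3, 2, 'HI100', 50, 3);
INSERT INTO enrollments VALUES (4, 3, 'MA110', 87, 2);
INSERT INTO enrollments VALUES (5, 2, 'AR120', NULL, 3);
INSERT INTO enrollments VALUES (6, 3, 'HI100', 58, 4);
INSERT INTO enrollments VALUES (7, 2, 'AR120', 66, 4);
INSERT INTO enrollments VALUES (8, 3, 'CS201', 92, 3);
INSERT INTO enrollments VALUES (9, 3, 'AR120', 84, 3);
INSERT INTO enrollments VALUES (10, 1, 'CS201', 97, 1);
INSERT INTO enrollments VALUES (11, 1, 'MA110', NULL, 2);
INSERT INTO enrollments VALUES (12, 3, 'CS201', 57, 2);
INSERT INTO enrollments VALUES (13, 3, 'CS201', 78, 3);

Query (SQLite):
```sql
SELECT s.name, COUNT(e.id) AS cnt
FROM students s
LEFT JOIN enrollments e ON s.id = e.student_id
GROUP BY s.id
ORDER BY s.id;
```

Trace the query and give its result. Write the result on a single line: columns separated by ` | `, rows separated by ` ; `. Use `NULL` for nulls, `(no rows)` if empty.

LEFT JOIN keeps every students row; unmatched ones get NULL for enrollments columns.
Group by students.id and compute COUNT(e.id). COUNT(col) of an all-NULL group is 0.
  1: ids {1, 10, 11} → COUNT(e.id)=3
  2: ids {3, 5, 7} → COUNT(e.id)=3
  3: ids {2, 4, 6, 8, 9, 12, 13} → COUNT(e.id)=7

Hank | 3 ; Jun | 3 ; Ivy | 7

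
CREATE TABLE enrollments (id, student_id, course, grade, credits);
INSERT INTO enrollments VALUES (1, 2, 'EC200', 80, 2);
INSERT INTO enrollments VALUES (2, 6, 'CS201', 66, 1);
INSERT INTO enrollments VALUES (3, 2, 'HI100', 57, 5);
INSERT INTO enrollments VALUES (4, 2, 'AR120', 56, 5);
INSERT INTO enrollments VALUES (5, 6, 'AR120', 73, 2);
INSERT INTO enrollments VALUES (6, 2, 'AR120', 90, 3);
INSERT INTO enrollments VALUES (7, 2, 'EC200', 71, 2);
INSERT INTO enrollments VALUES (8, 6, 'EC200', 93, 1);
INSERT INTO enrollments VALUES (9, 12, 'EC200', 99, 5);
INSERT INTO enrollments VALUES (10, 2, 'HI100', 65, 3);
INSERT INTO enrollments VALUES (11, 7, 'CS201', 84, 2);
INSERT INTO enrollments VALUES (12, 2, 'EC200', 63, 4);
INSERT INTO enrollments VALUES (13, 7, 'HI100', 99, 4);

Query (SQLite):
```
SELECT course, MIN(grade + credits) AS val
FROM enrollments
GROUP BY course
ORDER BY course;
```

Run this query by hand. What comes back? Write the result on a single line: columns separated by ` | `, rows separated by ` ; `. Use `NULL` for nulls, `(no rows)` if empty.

AR120 | 61 ; CS201 | 67 ; EC200 | 67 ; HI100 | 62

For each row compute grade + credits.
Group by course; take MIN of the expression per group.
  AR120: ids {4, 5, 6} → MIN(grade + credits)=61
  CS201: ids {2, 11} → MIN(grade + credits)=67
  EC200: ids {1, 7, 8, 9, 12} → MIN(grade + credits)=67
  HI100: ids {3, 10, 13} → MIN(grade + credits)=62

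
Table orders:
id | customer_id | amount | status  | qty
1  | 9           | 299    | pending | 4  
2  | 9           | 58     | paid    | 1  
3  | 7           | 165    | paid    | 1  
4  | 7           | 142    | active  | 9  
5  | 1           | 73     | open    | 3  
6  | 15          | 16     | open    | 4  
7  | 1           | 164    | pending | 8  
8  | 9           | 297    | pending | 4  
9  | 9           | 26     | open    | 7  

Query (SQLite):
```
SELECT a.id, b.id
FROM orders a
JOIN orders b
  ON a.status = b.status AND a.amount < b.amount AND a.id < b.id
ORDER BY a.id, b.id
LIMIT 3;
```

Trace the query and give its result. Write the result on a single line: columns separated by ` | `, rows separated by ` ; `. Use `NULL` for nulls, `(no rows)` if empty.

2 | 3 ; 6 | 9 ; 7 | 8

Pairs (a,b) with same status, a.amount < b.amount, a.id < b.id.
status groups: active:{4} open:{5,6,9} paid:{2,3} pending:{1,7,8}
Ordered by (a.id, b.id); first 3.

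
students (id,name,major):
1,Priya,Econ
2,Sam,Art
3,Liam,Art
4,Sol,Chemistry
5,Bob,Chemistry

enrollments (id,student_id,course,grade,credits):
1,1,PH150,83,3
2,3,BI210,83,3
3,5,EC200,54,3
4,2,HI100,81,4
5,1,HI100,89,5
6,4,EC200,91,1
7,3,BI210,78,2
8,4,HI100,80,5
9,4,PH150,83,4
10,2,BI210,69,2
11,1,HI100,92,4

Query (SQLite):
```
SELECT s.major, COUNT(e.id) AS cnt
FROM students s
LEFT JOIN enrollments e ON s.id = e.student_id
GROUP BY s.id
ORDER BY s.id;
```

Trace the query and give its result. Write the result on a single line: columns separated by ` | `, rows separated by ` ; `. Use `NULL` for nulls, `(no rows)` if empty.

LEFT JOIN keeps every students row; unmatched ones get NULL for enrollments columns.
Group by students.id and compute COUNT(e.id). COUNT(col) of an all-NULL group is 0.
  1: ids {1, 5, 11} → COUNT(e.id)=3
  2: ids {4, 10} → COUNT(e.id)=2
  3: ids {2, 7} → COUNT(e.id)=2
  4: ids {6, 8, 9} → COUNT(e.id)=3
  5: ids {3} → COUNT(e.id)=1

Econ | 3 ; Art | 2 ; Art | 2 ; Chemistry | 3 ; Chemistry | 1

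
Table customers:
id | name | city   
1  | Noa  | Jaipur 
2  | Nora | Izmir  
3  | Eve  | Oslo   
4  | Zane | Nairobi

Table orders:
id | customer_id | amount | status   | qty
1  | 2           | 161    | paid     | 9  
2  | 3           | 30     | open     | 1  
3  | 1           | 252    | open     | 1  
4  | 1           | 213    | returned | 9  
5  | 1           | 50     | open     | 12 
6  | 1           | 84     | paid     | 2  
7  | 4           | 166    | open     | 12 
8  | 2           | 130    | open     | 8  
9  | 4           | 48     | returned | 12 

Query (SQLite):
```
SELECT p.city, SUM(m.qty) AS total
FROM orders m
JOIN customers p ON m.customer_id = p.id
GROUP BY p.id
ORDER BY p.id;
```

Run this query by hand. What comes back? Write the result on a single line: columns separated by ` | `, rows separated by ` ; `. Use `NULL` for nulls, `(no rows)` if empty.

Join each orders row to its customers via customer_id.
Group joined rows by customers.id; compute SUM(m.qty) per group.
  1: ids {3, 4, 5, 6} → SUM(m.qty)=24
  2: ids {1, 8} → SUM(m.qty)=17
  3: ids {2} → SUM(m.qty)=1
  4: ids {7, 9} → SUM(m.qty)=24

Jaipur | 24 ; Izmir | 17 ; Oslo | 1 ; Nairobi | 24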